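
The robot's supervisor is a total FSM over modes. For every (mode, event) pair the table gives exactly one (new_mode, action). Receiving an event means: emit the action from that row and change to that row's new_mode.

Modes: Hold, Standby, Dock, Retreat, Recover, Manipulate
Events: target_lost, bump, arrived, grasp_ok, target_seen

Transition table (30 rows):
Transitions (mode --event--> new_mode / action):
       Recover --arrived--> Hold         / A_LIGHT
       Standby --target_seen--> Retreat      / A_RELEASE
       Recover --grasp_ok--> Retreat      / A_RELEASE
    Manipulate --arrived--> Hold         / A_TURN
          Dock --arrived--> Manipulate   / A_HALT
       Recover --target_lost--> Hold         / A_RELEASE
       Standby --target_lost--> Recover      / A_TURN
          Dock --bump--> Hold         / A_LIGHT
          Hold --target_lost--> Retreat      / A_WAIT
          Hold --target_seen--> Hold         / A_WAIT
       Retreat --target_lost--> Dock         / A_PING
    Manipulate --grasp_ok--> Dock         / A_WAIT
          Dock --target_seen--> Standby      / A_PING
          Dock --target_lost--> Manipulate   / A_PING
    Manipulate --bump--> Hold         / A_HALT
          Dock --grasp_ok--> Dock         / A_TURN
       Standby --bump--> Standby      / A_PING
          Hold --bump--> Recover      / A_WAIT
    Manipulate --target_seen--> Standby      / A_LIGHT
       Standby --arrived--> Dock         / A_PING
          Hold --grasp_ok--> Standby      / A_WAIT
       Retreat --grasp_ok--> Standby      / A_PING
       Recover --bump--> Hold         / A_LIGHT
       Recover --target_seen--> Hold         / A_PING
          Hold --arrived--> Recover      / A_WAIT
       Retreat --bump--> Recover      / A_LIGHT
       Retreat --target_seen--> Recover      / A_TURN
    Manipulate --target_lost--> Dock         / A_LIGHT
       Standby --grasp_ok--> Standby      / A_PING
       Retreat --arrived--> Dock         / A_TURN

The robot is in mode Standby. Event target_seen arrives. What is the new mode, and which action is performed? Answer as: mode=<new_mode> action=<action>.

mode=Retreat action=A_RELEASE

current mode = Standby; filter table to that mode:
  (Standby, target_seen) → (Retreat, A_RELEASE)  ← event matches
  (Standby, target_lost) → (Recover, A_TURN)
  (Standby, bump) → (Standby, A_PING)
  (Standby, arrived) → (Dock, A_PING)
  (Standby, grasp_ok) → (Standby, A_PING)
event = target_seen selects (Retreat, A_RELEASE)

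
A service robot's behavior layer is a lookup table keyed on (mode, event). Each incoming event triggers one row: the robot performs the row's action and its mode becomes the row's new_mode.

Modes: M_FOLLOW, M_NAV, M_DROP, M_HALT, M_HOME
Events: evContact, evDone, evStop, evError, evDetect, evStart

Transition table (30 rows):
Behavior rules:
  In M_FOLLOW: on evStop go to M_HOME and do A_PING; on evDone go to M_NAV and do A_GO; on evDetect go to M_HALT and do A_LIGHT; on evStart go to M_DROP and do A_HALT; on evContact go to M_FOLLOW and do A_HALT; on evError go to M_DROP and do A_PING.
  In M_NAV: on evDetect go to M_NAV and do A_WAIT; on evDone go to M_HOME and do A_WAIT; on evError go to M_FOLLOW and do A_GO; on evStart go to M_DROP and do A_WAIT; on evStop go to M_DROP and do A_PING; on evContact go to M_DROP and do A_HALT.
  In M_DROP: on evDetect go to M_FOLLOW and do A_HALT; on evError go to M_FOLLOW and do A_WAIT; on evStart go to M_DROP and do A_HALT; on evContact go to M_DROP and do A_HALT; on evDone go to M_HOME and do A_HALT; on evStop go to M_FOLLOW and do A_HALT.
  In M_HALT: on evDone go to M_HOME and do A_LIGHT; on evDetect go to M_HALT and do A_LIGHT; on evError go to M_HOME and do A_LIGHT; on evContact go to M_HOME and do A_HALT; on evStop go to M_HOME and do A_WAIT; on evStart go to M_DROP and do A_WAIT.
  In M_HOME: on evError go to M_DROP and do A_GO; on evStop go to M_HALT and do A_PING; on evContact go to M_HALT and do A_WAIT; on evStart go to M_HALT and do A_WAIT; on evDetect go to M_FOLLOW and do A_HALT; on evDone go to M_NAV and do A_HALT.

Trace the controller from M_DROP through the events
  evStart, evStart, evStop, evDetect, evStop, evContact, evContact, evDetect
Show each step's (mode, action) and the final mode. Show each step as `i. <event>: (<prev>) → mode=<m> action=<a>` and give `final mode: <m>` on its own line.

1. evStart: (M_DROP) → mode=M_DROP action=A_HALT
2. evStart: (M_DROP) → mode=M_DROP action=A_HALT
3. evStop: (M_DROP) → mode=M_FOLLOW action=A_HALT
4. evDetect: (M_FOLLOW) → mode=M_HALT action=A_LIGHT
5. evStop: (M_HALT) → mode=M_HOME action=A_WAIT
6. evContact: (M_HOME) → mode=M_HALT action=A_WAIT
7. evContact: (M_HALT) → mode=M_HOME action=A_HALT
8. evDetect: (M_HOME) → mode=M_FOLLOW action=A_HALT

final mode: M_FOLLOW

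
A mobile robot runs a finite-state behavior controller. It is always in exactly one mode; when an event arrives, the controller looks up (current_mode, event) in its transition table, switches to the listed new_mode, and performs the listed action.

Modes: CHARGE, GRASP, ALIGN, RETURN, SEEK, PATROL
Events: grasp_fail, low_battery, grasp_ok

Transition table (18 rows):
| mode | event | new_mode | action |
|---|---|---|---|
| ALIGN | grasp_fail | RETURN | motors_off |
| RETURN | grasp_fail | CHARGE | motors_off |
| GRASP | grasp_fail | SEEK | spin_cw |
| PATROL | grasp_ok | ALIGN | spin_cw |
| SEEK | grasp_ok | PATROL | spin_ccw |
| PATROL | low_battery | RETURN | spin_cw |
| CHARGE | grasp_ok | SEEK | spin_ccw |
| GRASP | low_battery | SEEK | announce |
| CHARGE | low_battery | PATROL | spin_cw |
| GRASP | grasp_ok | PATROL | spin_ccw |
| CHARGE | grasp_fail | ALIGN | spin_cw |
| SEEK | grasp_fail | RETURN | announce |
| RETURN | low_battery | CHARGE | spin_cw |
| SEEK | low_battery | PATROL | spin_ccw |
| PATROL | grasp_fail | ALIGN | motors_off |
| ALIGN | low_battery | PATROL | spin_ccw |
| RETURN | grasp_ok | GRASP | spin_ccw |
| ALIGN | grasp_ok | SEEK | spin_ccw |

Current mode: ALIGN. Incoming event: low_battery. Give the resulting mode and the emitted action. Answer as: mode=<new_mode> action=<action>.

mode=PATROL action=spin_ccw

current mode = ALIGN; filter table to that mode:
  (ALIGN, grasp_fail) → (RETURN, motors_off)
  (ALIGN, low_battery) → (PATROL, spin_ccw)  ← event matches
  (ALIGN, grasp_ok) → (SEEK, spin_ccw)
event = low_battery selects (PATROL, spin_ccw)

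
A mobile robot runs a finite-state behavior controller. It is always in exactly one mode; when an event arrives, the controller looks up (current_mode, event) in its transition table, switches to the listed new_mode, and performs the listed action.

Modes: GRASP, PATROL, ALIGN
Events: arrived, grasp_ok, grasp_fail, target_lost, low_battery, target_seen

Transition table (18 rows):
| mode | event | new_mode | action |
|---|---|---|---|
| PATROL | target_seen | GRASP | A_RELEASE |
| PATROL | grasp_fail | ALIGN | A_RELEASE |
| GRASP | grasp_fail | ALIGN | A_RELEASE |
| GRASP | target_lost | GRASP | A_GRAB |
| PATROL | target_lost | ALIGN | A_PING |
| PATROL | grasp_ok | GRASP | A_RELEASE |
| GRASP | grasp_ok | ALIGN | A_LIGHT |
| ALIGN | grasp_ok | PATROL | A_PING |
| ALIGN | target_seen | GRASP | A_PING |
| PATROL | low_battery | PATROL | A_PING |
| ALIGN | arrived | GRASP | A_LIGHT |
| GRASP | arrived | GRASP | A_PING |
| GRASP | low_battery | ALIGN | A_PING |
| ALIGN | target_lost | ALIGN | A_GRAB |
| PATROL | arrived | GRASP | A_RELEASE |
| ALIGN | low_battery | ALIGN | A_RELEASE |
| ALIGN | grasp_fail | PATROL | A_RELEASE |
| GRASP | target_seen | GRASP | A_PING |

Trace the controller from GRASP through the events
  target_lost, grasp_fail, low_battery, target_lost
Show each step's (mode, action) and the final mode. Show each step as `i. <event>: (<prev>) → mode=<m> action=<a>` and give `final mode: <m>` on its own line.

final mode: ALIGN

1. target_lost: (GRASP) → mode=GRASP action=A_GRAB
2. grasp_fail: (GRASP) → mode=ALIGN action=A_RELEASE
3. low_battery: (ALIGN) → mode=ALIGN action=A_RELEASE
4. target_lost: (ALIGN) → mode=ALIGN action=A_GRAB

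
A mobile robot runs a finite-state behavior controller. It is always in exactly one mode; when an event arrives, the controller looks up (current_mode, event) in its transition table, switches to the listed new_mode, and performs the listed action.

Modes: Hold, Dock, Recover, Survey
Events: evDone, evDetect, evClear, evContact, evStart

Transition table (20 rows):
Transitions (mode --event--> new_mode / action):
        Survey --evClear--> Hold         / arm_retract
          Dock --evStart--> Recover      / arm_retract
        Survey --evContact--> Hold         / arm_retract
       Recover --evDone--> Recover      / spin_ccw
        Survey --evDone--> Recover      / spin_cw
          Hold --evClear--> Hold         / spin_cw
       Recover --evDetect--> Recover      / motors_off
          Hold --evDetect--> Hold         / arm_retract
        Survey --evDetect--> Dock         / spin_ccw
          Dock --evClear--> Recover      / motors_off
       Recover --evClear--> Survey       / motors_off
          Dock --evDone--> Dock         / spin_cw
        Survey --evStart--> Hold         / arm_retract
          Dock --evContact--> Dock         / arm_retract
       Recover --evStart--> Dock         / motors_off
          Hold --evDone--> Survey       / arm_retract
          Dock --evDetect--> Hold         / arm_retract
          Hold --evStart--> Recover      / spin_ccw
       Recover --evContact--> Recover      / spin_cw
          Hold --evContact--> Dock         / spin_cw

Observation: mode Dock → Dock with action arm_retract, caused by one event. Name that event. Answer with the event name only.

evContact

try evDone: (Dock, evDone) → (Dock, spin_cw)
try evDetect: (Dock, evDetect) → (Hold, arm_retract)
try evClear: (Dock, evClear) → (Recover, motors_off)
try evContact: (Dock, evContact) → (Dock, arm_retract)  ← matches
try evStart: (Dock, evStart) → (Recover, arm_retract)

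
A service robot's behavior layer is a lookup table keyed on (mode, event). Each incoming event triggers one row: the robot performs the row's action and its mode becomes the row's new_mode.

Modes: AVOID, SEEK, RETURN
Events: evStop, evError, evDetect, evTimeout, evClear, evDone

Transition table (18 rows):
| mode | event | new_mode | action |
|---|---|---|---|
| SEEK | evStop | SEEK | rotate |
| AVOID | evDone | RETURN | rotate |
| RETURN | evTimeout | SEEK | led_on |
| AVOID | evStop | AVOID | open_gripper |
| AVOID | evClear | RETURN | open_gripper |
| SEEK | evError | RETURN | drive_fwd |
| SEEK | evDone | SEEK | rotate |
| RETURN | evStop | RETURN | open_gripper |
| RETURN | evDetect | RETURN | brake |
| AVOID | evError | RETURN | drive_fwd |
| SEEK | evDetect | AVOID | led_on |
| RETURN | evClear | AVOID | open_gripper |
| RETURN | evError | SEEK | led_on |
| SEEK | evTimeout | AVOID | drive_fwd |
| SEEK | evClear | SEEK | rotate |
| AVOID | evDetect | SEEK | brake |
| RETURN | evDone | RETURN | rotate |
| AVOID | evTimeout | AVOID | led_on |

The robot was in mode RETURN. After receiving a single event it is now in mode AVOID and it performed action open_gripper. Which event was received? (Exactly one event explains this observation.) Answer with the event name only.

evClear

try evStop: (RETURN, evStop) → (RETURN, open_gripper)
try evError: (RETURN, evError) → (SEEK, led_on)
try evDetect: (RETURN, evDetect) → (RETURN, brake)
try evTimeout: (RETURN, evTimeout) → (SEEK, led_on)
try evClear: (RETURN, evClear) → (AVOID, open_gripper)  ← matches
try evDone: (RETURN, evDone) → (RETURN, rotate)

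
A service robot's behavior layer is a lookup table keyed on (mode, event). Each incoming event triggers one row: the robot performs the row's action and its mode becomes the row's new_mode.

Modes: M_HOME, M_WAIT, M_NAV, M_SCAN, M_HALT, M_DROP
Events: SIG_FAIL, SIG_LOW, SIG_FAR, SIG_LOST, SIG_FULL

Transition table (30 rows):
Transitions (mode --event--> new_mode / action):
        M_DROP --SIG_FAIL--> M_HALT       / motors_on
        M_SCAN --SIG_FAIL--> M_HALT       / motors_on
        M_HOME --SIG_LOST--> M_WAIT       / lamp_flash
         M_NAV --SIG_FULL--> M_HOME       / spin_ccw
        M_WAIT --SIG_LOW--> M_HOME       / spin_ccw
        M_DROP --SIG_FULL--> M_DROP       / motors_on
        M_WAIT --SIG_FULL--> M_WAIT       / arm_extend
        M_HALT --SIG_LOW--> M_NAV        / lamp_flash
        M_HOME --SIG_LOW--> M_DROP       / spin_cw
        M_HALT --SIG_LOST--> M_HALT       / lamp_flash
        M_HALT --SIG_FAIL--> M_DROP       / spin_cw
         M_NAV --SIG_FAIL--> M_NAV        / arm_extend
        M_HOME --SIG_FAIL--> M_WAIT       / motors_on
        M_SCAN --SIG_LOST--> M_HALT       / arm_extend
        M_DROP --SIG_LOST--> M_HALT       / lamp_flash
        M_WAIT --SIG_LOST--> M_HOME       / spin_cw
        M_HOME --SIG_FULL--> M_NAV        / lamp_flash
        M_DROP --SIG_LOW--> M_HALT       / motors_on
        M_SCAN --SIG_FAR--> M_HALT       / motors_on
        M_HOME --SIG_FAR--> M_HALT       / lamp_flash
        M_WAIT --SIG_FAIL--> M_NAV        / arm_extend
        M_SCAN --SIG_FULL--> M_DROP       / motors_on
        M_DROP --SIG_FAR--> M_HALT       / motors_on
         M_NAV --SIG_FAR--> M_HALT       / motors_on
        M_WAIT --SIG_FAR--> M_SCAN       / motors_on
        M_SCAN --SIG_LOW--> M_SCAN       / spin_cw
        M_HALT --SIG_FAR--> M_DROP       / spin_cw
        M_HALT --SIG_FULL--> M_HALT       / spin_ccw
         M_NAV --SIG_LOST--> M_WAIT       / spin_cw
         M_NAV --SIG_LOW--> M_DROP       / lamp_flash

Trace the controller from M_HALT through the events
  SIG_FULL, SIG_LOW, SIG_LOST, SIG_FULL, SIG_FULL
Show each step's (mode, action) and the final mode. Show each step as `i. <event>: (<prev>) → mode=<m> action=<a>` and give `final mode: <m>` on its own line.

final mode: M_WAIT

1. SIG_FULL: (M_HALT) → mode=M_HALT action=spin_ccw
2. SIG_LOW: (M_HALT) → mode=M_NAV action=lamp_flash
3. SIG_LOST: (M_NAV) → mode=M_WAIT action=spin_cw
4. SIG_FULL: (M_WAIT) → mode=M_WAIT action=arm_extend
5. SIG_FULL: (M_WAIT) → mode=M_WAIT action=arm_extend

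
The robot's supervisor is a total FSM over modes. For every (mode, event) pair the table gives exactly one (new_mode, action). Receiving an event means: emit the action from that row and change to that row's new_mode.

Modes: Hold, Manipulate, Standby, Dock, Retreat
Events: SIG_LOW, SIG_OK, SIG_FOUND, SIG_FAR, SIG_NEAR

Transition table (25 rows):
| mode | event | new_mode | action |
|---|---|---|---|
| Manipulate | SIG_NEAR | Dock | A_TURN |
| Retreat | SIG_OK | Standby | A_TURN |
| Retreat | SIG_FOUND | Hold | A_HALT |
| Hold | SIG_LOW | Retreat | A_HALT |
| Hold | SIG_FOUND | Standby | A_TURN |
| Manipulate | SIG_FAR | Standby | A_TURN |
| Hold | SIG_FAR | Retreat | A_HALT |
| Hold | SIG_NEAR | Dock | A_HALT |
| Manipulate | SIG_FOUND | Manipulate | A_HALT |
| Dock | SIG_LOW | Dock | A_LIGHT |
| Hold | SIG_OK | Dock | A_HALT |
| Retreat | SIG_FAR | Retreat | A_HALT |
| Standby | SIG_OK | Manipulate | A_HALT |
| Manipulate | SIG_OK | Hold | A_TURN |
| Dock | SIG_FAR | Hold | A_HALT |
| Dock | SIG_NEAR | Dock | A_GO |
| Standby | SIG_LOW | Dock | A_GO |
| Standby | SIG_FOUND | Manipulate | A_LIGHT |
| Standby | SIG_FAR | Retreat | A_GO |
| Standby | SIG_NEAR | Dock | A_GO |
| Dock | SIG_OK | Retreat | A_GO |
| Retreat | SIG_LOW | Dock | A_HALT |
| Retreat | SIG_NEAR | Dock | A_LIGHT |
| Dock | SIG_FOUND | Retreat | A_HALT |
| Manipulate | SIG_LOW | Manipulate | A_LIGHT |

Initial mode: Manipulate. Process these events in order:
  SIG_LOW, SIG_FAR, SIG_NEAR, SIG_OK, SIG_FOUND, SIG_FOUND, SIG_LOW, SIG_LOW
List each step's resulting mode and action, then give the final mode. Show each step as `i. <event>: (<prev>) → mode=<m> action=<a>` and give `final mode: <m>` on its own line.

final mode: Dock

1. SIG_LOW: (Manipulate) → mode=Manipulate action=A_LIGHT
2. SIG_FAR: (Manipulate) → mode=Standby action=A_TURN
3. SIG_NEAR: (Standby) → mode=Dock action=A_GO
4. SIG_OK: (Dock) → mode=Retreat action=A_GO
5. SIG_FOUND: (Retreat) → mode=Hold action=A_HALT
6. SIG_FOUND: (Hold) → mode=Standby action=A_TURN
7. SIG_LOW: (Standby) → mode=Dock action=A_GO
8. SIG_LOW: (Dock) → mode=Dock action=A_LIGHT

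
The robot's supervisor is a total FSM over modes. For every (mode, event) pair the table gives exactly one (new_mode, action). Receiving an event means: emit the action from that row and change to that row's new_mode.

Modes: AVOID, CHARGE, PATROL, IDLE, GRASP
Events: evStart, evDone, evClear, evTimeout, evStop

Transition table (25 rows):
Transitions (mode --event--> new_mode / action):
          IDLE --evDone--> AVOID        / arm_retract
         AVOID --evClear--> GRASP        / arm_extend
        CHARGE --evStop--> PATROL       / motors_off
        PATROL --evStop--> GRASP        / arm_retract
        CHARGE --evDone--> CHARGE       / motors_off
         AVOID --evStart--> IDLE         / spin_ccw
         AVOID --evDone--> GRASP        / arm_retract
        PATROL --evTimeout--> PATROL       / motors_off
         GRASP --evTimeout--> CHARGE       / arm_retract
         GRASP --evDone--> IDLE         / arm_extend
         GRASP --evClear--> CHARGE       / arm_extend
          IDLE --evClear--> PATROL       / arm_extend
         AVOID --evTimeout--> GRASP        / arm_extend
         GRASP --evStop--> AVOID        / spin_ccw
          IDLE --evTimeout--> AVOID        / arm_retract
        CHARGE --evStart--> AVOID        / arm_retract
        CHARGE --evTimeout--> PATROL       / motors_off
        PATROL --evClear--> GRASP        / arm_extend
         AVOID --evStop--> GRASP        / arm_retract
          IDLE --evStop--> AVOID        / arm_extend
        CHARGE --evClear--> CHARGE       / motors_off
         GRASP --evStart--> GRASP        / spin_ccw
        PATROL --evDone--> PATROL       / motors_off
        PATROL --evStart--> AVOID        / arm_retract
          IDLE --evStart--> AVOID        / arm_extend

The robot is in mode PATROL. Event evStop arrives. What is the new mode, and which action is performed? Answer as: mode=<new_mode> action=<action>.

mode=GRASP action=arm_retract

current mode = PATROL; filter table to that mode:
  (PATROL, evStop) → (GRASP, arm_retract)  ← event matches
  (PATROL, evTimeout) → (PATROL, motors_off)
  (PATROL, evClear) → (GRASP, arm_extend)
  (PATROL, evDone) → (PATROL, motors_off)
  (PATROL, evStart) → (AVOID, arm_retract)
event = evStop selects (GRASP, arm_retract)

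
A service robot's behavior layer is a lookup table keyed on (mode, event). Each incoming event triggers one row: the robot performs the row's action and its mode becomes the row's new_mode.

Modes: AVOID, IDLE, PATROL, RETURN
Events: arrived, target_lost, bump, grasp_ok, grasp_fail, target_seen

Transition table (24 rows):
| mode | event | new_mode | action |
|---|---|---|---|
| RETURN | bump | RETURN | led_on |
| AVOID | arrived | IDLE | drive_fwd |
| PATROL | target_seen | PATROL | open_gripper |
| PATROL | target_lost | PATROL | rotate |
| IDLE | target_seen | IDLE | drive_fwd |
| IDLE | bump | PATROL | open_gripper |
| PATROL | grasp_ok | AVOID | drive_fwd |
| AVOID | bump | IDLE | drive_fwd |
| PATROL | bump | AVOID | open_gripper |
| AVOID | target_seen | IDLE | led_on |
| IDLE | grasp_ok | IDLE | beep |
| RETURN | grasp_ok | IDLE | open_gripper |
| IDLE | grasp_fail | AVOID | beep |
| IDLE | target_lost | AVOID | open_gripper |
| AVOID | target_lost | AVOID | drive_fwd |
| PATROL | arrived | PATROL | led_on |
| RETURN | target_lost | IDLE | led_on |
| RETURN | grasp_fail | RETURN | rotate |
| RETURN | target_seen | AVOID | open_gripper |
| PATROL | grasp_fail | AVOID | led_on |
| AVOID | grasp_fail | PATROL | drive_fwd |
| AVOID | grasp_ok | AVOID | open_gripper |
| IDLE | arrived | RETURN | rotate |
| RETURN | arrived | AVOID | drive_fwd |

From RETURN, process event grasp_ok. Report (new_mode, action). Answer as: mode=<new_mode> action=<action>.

current mode = RETURN; filter table to that mode:
  (RETURN, bump) → (RETURN, led_on)
  (RETURN, grasp_ok) → (IDLE, open_gripper)  ← event matches
  (RETURN, target_lost) → (IDLE, led_on)
  (RETURN, grasp_fail) → (RETURN, rotate)
  (RETURN, target_seen) → (AVOID, open_gripper)
  (RETURN, arrived) → (AVOID, drive_fwd)
event = grasp_ok selects (IDLE, open_gripper)

mode=IDLE action=open_gripper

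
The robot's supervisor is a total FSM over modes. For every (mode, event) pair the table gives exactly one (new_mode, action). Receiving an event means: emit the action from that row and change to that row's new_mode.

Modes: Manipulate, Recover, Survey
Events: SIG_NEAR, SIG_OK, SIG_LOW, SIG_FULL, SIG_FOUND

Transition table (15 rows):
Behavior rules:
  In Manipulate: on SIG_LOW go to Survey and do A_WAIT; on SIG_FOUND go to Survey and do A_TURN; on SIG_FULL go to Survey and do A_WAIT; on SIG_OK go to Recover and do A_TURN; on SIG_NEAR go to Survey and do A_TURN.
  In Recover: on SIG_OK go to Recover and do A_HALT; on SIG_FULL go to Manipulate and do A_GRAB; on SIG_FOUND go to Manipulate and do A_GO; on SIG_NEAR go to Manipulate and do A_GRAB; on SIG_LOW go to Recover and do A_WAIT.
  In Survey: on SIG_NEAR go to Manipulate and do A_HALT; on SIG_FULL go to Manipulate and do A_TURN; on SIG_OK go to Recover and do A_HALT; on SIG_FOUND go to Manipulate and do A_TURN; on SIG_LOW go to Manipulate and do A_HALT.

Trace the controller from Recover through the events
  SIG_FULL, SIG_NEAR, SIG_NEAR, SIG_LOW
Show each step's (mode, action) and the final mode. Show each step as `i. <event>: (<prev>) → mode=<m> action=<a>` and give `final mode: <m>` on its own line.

1. SIG_FULL: (Recover) → mode=Manipulate action=A_GRAB
2. SIG_NEAR: (Manipulate) → mode=Survey action=A_TURN
3. SIG_NEAR: (Survey) → mode=Manipulate action=A_HALT
4. SIG_LOW: (Manipulate) → mode=Survey action=A_WAIT

final mode: Survey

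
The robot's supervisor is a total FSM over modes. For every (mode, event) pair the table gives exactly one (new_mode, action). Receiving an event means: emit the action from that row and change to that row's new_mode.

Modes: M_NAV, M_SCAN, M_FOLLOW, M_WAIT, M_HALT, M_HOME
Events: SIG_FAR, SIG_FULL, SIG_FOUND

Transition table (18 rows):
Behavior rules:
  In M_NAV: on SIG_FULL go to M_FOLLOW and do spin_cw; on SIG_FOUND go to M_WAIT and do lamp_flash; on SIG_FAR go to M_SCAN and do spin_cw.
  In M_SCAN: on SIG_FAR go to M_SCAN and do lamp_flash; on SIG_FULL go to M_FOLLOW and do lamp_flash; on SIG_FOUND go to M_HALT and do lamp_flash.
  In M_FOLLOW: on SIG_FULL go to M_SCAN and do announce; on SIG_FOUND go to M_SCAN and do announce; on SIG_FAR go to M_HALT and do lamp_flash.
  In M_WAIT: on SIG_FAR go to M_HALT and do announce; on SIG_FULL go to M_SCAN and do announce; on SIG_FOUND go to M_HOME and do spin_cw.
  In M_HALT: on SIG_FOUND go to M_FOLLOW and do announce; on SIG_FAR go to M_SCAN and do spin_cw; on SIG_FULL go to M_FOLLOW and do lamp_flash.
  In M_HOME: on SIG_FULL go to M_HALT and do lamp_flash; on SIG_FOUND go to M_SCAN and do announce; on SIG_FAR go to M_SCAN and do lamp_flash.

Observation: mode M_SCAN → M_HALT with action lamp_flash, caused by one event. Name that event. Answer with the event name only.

try SIG_FAR: (M_SCAN, SIG_FAR) → (M_SCAN, lamp_flash)
try SIG_FULL: (M_SCAN, SIG_FULL) → (M_FOLLOW, lamp_flash)
try SIG_FOUND: (M_SCAN, SIG_FOUND) → (M_HALT, lamp_flash)  ← matches

SIG_FOUND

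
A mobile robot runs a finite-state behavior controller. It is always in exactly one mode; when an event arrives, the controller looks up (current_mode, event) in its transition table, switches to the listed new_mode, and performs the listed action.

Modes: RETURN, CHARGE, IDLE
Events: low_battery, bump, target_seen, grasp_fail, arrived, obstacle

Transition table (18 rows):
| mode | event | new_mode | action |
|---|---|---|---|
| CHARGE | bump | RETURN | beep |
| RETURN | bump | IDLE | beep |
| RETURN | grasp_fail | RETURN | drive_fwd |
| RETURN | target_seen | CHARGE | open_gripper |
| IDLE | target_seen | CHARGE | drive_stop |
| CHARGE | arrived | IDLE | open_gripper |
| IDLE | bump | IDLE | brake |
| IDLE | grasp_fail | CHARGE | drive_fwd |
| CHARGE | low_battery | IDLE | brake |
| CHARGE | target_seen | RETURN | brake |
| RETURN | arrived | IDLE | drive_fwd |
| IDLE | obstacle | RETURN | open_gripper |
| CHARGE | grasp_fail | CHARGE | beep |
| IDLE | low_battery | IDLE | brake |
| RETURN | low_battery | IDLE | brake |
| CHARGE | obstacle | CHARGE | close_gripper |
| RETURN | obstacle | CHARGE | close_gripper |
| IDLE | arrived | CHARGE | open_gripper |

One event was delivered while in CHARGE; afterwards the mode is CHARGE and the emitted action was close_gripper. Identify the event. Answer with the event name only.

try low_battery: (CHARGE, low_battery) → (IDLE, brake)
try bump: (CHARGE, bump) → (RETURN, beep)
try target_seen: (CHARGE, target_seen) → (RETURN, brake)
try grasp_fail: (CHARGE, grasp_fail) → (CHARGE, beep)
try arrived: (CHARGE, arrived) → (IDLE, open_gripper)
try obstacle: (CHARGE, obstacle) → (CHARGE, close_gripper)  ← matches

obstacle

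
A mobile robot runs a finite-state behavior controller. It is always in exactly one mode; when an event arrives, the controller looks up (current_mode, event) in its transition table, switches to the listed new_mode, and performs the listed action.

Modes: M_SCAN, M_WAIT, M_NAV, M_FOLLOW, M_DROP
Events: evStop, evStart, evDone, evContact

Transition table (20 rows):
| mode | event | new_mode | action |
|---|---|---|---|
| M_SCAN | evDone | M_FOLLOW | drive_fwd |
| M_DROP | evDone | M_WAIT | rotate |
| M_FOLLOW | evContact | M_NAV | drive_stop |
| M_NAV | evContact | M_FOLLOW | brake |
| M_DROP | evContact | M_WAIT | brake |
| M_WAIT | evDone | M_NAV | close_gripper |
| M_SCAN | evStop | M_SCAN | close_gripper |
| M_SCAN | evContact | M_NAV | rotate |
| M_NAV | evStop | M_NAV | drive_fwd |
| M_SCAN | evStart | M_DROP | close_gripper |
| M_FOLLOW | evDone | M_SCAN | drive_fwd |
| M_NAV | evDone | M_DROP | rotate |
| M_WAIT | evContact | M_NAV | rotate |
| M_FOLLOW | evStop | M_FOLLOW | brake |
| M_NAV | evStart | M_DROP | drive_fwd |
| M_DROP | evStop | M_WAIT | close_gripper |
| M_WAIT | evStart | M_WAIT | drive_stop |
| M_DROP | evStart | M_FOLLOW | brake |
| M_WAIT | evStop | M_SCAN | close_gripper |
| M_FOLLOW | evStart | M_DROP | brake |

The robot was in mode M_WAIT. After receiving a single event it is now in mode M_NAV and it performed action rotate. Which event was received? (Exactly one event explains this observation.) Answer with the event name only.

try evStop: (M_WAIT, evStop) → (M_SCAN, close_gripper)
try evStart: (M_WAIT, evStart) → (M_WAIT, drive_stop)
try evDone: (M_WAIT, evDone) → (M_NAV, close_gripper)
try evContact: (M_WAIT, evContact) → (M_NAV, rotate)  ← matches

evContact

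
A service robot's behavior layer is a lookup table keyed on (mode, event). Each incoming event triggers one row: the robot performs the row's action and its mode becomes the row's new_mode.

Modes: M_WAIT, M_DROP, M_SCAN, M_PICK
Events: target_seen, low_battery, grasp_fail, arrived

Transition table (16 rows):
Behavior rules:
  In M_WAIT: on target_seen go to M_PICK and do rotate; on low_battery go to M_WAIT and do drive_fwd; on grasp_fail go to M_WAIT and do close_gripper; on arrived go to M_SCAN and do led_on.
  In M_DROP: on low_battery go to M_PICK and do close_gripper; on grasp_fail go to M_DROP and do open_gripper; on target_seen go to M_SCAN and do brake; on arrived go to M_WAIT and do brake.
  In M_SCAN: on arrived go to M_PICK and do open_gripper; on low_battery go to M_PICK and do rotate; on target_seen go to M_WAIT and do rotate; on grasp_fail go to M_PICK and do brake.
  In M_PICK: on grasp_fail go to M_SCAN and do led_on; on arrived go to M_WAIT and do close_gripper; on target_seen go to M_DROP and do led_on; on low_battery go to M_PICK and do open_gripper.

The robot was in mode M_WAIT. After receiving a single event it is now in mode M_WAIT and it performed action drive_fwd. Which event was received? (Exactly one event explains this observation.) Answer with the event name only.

try target_seen: (M_WAIT, target_seen) → (M_PICK, rotate)
try low_battery: (M_WAIT, low_battery) → (M_WAIT, drive_fwd)  ← matches
try grasp_fail: (M_WAIT, grasp_fail) → (M_WAIT, close_gripper)
try arrived: (M_WAIT, arrived) → (M_SCAN, led_on)

low_battery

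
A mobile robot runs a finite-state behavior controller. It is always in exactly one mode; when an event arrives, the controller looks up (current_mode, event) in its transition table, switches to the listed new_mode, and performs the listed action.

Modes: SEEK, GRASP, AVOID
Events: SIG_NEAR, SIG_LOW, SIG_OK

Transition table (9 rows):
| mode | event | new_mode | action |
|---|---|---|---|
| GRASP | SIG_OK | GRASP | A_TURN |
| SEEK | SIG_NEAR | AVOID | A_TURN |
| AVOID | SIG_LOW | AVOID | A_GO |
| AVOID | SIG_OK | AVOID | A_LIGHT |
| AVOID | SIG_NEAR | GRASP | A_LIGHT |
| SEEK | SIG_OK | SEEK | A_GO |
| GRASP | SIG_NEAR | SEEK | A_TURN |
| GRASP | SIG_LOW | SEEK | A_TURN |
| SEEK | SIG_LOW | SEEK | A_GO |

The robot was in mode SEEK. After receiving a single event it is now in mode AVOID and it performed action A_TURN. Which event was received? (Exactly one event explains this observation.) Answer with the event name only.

SIG_NEAR

try SIG_NEAR: (SEEK, SIG_NEAR) → (AVOID, A_TURN)  ← matches
try SIG_LOW: (SEEK, SIG_LOW) → (SEEK, A_GO)
try SIG_OK: (SEEK, SIG_OK) → (SEEK, A_GO)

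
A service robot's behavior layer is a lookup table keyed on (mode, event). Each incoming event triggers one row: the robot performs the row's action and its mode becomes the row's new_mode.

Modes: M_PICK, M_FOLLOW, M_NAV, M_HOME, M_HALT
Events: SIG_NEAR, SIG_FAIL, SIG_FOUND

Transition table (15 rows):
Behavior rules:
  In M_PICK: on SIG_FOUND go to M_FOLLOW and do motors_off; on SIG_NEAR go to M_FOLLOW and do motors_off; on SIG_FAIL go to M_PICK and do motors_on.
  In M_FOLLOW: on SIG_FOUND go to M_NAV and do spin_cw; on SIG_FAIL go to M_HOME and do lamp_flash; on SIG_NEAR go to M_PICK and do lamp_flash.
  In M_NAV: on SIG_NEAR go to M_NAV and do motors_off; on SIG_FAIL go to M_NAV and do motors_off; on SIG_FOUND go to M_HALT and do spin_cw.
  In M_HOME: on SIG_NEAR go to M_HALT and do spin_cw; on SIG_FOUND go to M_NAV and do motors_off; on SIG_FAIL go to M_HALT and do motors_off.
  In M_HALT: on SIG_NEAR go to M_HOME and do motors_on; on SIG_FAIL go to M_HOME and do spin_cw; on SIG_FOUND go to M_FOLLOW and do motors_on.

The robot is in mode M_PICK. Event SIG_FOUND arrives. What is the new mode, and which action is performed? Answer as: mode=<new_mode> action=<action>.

current mode = M_PICK; filter table to that mode:
  (M_PICK, SIG_FOUND) → (M_FOLLOW, motors_off)  ← event matches
  (M_PICK, SIG_NEAR) → (M_FOLLOW, motors_off)
  (M_PICK, SIG_FAIL) → (M_PICK, motors_on)
event = SIG_FOUND selects (M_FOLLOW, motors_off)

mode=M_FOLLOW action=motors_off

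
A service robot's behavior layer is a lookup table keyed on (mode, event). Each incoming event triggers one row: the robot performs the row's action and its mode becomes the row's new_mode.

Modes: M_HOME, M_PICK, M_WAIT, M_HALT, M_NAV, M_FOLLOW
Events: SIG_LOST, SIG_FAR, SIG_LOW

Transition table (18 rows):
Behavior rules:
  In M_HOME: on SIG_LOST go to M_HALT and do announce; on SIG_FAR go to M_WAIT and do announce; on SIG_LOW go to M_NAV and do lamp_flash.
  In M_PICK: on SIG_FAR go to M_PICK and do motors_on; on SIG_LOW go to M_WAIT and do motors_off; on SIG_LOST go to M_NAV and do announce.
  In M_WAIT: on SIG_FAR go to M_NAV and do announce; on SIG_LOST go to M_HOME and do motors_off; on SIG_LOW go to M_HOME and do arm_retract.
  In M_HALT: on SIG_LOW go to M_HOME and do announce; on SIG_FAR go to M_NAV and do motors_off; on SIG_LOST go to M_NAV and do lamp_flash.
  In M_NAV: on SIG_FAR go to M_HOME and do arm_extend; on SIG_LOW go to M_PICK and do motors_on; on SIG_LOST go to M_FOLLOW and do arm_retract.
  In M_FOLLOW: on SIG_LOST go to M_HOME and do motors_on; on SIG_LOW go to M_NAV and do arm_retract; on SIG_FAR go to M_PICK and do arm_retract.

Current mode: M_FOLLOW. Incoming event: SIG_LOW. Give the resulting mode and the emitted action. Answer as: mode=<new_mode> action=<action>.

current mode = M_FOLLOW; filter table to that mode:
  (M_FOLLOW, SIG_LOST) → (M_HOME, motors_on)
  (M_FOLLOW, SIG_LOW) → (M_NAV, arm_retract)  ← event matches
  (M_FOLLOW, SIG_FAR) → (M_PICK, arm_retract)
event = SIG_LOW selects (M_NAV, arm_retract)

mode=M_NAV action=arm_retract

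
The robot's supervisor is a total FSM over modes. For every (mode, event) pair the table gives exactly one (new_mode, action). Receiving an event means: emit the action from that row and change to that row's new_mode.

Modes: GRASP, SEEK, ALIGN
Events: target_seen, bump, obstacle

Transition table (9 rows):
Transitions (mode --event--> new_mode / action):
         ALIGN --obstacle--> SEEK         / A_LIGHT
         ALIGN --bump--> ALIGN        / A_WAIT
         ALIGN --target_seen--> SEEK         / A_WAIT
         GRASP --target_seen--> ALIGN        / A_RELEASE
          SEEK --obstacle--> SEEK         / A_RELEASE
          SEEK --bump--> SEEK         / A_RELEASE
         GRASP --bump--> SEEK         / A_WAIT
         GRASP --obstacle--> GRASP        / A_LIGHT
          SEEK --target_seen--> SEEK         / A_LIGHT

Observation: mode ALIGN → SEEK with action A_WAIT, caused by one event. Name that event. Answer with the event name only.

target_seen

try target_seen: (ALIGN, target_seen) → (SEEK, A_WAIT)  ← matches
try bump: (ALIGN, bump) → (ALIGN, A_WAIT)
try obstacle: (ALIGN, obstacle) → (SEEK, A_LIGHT)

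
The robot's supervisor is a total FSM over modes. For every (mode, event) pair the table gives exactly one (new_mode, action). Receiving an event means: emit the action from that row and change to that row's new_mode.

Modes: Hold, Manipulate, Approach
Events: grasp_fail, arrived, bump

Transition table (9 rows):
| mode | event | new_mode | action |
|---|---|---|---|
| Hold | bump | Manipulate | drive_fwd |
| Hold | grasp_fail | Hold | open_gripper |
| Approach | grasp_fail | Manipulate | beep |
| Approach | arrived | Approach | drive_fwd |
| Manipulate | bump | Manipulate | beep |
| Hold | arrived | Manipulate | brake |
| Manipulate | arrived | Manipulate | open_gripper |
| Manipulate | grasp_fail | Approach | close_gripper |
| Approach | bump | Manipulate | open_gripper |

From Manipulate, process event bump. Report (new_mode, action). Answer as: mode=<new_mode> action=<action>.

current mode = Manipulate; filter table to that mode:
  (Manipulate, bump) → (Manipulate, beep)  ← event matches
  (Manipulate, arrived) → (Manipulate, open_gripper)
  (Manipulate, grasp_fail) → (Approach, close_gripper)
event = bump selects (Manipulate, beep)

mode=Manipulate action=beep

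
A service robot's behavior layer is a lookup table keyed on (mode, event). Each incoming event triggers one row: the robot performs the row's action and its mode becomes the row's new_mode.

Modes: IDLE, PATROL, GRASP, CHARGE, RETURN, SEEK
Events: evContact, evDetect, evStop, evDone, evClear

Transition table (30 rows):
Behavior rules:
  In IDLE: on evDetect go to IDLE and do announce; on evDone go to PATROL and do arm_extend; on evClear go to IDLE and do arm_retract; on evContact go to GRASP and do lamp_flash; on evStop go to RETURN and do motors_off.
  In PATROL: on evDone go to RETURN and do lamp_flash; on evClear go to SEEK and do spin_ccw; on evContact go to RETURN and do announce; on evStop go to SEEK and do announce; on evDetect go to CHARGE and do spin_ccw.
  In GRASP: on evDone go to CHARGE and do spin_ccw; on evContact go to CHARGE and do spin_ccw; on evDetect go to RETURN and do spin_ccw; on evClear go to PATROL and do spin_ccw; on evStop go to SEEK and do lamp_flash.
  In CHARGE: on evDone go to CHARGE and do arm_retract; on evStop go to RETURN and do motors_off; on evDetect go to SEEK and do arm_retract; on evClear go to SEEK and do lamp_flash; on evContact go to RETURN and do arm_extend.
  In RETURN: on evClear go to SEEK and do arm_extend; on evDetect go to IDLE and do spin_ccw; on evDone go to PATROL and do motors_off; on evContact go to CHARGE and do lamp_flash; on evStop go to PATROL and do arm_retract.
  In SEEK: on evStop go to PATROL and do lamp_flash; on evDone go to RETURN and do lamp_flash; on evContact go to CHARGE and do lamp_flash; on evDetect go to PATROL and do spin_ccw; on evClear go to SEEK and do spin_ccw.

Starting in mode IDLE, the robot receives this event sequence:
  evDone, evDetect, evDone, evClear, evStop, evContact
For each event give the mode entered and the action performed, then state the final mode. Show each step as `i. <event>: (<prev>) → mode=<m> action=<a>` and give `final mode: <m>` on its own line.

final mode: RETURN

1. evDone: (IDLE) → mode=PATROL action=arm_extend
2. evDetect: (PATROL) → mode=CHARGE action=spin_ccw
3. evDone: (CHARGE) → mode=CHARGE action=arm_retract
4. evClear: (CHARGE) → mode=SEEK action=lamp_flash
5. evStop: (SEEK) → mode=PATROL action=lamp_flash
6. evContact: (PATROL) → mode=RETURN action=announce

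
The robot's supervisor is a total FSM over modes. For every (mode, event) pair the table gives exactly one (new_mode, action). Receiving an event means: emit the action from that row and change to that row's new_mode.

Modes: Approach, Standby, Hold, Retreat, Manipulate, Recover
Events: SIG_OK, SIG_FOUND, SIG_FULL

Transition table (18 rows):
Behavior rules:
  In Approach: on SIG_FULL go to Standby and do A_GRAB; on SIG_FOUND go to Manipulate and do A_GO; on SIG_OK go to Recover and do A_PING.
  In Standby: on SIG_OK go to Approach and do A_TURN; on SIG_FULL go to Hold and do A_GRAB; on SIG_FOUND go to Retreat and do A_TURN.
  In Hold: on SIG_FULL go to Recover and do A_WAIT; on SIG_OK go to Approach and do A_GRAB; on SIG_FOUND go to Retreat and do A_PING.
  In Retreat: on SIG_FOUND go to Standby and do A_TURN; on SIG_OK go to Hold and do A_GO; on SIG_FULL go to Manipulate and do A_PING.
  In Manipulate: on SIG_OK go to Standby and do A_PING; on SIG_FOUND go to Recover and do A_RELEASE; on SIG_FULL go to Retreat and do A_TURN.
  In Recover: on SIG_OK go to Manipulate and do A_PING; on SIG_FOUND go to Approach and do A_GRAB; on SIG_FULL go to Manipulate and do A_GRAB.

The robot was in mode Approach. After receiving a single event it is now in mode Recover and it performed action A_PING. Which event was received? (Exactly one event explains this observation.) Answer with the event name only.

SIG_OK

try SIG_OK: (Approach, SIG_OK) → (Recover, A_PING)  ← matches
try SIG_FOUND: (Approach, SIG_FOUND) → (Manipulate, A_GO)
try SIG_FULL: (Approach, SIG_FULL) → (Standby, A_GRAB)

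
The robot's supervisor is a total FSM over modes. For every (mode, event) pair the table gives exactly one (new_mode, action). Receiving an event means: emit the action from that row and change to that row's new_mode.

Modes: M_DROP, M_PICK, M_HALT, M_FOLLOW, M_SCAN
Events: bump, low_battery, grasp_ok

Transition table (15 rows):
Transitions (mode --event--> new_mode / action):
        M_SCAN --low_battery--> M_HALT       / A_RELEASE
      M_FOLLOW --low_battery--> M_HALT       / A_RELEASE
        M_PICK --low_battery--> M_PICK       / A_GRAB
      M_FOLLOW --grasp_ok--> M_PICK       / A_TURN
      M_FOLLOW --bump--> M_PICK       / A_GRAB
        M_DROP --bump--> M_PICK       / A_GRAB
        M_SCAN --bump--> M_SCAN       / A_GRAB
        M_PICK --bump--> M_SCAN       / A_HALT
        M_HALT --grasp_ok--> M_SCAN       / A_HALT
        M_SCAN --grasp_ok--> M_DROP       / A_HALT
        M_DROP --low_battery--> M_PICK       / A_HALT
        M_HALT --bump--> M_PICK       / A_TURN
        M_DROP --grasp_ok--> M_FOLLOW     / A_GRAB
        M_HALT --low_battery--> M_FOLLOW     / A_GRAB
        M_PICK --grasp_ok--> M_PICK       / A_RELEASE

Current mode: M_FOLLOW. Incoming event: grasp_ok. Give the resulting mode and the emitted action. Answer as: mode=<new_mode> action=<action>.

current mode = M_FOLLOW; filter table to that mode:
  (M_FOLLOW, low_battery) → (M_HALT, A_RELEASE)
  (M_FOLLOW, grasp_ok) → (M_PICK, A_TURN)  ← event matches
  (M_FOLLOW, bump) → (M_PICK, A_GRAB)
event = grasp_ok selects (M_PICK, A_TURN)

mode=M_PICK action=A_TURN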